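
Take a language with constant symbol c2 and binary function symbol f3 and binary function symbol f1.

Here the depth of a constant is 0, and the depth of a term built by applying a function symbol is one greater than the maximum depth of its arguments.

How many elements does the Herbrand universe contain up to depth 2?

Let N_k count ground terms of depth at most k. Each non-constant term of depth ≤ k is some function symbol applied to depth-≤(k−1) arguments, giving N_k = 1 + N_{k-1}^2 + N_{k-1}^2.
N_0 = 1
N_1 = 1 + 1^2 + 1^2 = 3
N_2 = 1 + 3^2 + 3^2 = 19

19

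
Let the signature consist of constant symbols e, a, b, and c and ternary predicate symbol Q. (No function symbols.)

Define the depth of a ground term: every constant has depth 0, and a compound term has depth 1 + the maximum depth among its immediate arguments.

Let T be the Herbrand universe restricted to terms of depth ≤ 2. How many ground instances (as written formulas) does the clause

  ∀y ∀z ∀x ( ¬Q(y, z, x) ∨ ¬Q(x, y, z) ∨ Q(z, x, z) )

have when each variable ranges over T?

64

Ground terms of depth ≤ 2:
  With no function symbols every ground term is a constant, so there are exactly 4 ground terms at every depth bound.
  N_0 = 4
  N_1 = 4
  N_2 = 4
So there are 4 ground terms available for substitution.
There are 3 variables to instantiate (y, z, x), each occurring in at least one literal, so different choices give different ground instances.
Number of ground instances = 4^3 = 64.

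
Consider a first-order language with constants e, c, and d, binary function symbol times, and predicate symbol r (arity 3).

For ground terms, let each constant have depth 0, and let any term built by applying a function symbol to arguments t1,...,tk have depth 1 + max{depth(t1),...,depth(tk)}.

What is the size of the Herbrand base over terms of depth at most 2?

First count ground terms of depth ≤ 2.
Let N_k = |{terms of depth ≤ k}|. Then N_0 = 3 and N_k = 3 + N_{k-1}^2 for k ≥ 1 (one summand per function symbol, arity giving the exponent).
N_0 = 3
N_1 = 3 + 3^2 = 12
N_2 = 3 + 12^2 = 147
So |H| = 147.
For each predicate symbol, the number of ground atoms is |H| raised to its arity; summing:
  r: 147^3 = 3176523
Total ground atoms: 3176523.

3176523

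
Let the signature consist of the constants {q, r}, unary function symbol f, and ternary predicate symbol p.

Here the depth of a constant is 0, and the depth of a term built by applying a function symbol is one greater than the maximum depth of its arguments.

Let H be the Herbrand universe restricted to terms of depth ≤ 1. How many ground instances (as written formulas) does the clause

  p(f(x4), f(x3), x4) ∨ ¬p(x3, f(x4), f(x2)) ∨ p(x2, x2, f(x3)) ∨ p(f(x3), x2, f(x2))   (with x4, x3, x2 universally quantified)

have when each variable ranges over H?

Ground terms of depth ≤ 1:
  Let N_k = |{terms of depth ≤ k}|. Then N_0 = 2 and N_k = 2 + N_{k-1} for k ≥ 1 (one summand per function symbol, arity giving the exponent).
  N_0 = 2
  N_1 = 2 + 2 = 4
  Explicitly: q, r, f(q), f(r).
So there are 4 ground terms available for substitution.
The clause has 3 distinct variables (x4, x3, x2), each appearing in the body. In the free term algebra distinct substitutions yield syntactically distinct ground instances.
Number of ground instances = 4^3 = 64.

64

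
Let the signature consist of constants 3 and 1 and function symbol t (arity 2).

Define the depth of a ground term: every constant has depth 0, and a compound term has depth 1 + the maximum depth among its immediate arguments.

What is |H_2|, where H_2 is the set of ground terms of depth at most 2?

Let N_k count ground terms of depth at most k. Each non-constant term of depth ≤ k is some function symbol applied to depth-≤(k−1) arguments, giving N_k = 2 + N_{k-1}^2.
N_0 = 2
N_1 = 2 + 2^2 = 6
N_2 = 2 + 6^2 = 38

38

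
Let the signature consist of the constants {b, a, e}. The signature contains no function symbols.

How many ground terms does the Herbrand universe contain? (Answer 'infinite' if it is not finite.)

3

There are no function symbols, so every ground term is one of the 3 constants.
The Herbrand universe is {b, a, e}, which is finite with 3 elements.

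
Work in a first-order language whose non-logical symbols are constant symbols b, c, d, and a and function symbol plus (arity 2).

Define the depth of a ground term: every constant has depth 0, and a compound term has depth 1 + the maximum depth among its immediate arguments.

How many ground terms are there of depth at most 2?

404

Let N_k count ground terms of depth at most k. Each non-constant term of depth ≤ k is some function symbol applied to depth-≤(k−1) arguments, giving N_k = 4 + N_{k-1}^2.
N_0 = 4
N_1 = 4 + 4^2 = 20
N_2 = 4 + 20^2 = 404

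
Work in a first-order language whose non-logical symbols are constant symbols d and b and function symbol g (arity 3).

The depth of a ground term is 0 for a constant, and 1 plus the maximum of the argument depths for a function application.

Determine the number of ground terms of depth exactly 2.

992

Let N_k count ground terms of depth at most k. Each non-constant term of depth ≤ k is some function symbol applied to depth-≤(k−1) arguments, giving N_k = 2 + N_{k-1}^3.
N_0 = 2
N_1 = 2 + 2^3 = 10
N_2 = 2 + 10^3 = 1002
Terms of depth exactly 2: N_2 − N_1 = 1002 − 10 = 992.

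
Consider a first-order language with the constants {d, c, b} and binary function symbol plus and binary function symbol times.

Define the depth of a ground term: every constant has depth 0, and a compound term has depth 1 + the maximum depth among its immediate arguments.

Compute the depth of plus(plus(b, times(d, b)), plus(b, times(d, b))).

depth(times(d, b)) = 1 + max(0, 0) = 1
depth(plus(b, times(d, b))) = 1 + max(0, 1) = 2
depth(plus(plus(b, times(d, b)), plus(b, times(d, b)))) = 1 + max(2, 2) = 3

3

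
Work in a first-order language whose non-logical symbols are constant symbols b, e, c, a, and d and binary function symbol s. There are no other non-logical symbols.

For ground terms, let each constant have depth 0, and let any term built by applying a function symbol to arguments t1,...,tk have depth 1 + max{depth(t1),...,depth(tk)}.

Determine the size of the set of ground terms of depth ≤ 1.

Write N_k for the number of ground terms of depth ≤ k. A term of depth ≤ k is either a constant or a function symbol applied to arguments of depth ≤ k−1, so N_k = 5 + N_{k-1}^2.
N_0 = 5
N_1 = 5 + 5^2 = 30

30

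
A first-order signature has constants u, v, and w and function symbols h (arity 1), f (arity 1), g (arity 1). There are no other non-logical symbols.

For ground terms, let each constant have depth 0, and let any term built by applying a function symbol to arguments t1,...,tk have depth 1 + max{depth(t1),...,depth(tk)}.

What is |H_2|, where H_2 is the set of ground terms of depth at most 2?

Let N_k count ground terms of depth at most k. Each non-constant term of depth ≤ k is some function symbol applied to depth-≤(k−1) arguments, giving N_k = 3 + N_{k-1} + N_{k-1} + N_{k-1}.
N_0 = 3
N_1 = 3 + 3 + 3 + 3 = 12
N_2 = 3 + 12 + 12 + 12 = 39

39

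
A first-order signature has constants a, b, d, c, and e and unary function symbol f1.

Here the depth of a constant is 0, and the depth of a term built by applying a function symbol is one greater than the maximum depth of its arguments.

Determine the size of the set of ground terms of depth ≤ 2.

15

Let N_k count ground terms of depth at most k. Each non-constant term of depth ≤ k is some function symbol applied to depth-≤(k−1) arguments, giving N_k = 5 + N_{k-1}.
N_0 = 5
N_1 = 5 + 5 = 10
N_2 = 5 + 10 = 15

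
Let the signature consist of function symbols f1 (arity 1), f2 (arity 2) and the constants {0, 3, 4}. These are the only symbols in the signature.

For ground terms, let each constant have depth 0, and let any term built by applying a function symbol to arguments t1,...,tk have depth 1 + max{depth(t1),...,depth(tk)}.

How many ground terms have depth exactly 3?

Let N_k = |{terms of depth ≤ k}|. Then N_0 = 3 and N_k = 3 + N_{k-1} + N_{k-1}^2 for k ≥ 1 (one summand per function symbol, arity giving the exponent).
N_0 = 3
N_1 = 3 + 3 + 3^2 = 15
N_2 = 3 + 15 + 15^2 = 243
N_3 = 3 + 243 + 243^2 = 59295
Terms of depth exactly 3: N_3 − N_2 = 59295 − 243 = 59052.

59052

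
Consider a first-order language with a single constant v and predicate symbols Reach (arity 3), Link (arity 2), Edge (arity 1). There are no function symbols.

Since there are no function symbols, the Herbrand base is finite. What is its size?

With no function symbols, the Herbrand universe is just the 1 constant.
Ground atoms per predicate: Reach: 1^3 = 1, Link: 1^2 = 1, Edge: 1.
Herbrand base size = 1 + 1 + 1 = 3.

3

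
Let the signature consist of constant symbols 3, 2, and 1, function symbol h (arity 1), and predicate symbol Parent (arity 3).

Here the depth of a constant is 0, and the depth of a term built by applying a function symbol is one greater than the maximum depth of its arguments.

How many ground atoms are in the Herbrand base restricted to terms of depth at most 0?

27

First count ground terms of depth ≤ 0.
Write N_k for the number of ground terms of depth ≤ k. A term of depth ≤ k is either a constant or a function symbol applied to arguments of depth ≤ k−1, so N_k = 3 + N_{k-1}.
N_0 = 3
So |H| = 3.
For each predicate symbol, the number of ground atoms is |H| raised to its arity; summing:
  Parent: 3^3 = 27
Total ground atoms: 27.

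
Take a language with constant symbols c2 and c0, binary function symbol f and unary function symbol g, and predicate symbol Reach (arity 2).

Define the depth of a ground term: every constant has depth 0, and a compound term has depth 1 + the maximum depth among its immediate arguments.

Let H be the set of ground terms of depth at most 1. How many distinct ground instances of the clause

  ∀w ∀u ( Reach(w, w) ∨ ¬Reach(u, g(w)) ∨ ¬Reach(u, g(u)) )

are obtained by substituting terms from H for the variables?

Ground terms of depth ≤ 1:
  Let N_k = |{terms of depth ≤ k}|. Then N_0 = 2 and N_k = 2 + N_{k-1}^2 + N_{k-1} for k ≥ 1 (one summand per function symbol, arity giving the exponent).
  N_0 = 2
  N_1 = 2 + 2^2 + 2 = 8
So there are 8 ground terms available for substitution.
Each of w, u ranges independently over the available ground terms, and distinct assignments produce distinct instances.
Number of ground instances = 8^2 = 64.

64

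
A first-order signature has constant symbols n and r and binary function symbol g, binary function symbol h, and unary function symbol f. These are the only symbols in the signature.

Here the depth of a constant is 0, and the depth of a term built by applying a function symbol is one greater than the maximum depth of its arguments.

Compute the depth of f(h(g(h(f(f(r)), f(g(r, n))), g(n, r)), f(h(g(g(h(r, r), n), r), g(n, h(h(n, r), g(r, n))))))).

depth(f(r)) = 1 + depth(r) = 1 + 0 = 1
depth(f(f(r))) = 1 + depth(f(r)) = 1 + 1 = 2
depth(g(r, n)) = 1 + max(0, 0) = 1
depth(f(g(r, n))) = 1 + depth(g(r, n)) = 1 + 1 = 2
depth(h(f(f(r)), f(g(r, n)))) = 1 + max(2, 2) = 3
depth(g(n, r)) = 1 + max(0, 0) = 1
depth(g(h(f(f(r)), f(g(r, n))), g(n, r))) = 1 + max(3, 1) = 4
depth(h(r, r)) = 1 + max(0, 0) = 1
depth(g(h(r, r), n)) = 1 + max(1, 0) = 2
depth(g(g(h(r, r), n), r)) = 1 + max(2, 0) = 3
depth(h(n, r)) = 1 + max(0, 0) = 1
depth(h(h(n, r), g(r, n))) = 1 + max(1, 1) = 2
depth(g(n, h(h(n, r), g(r, n)))) = 1 + max(0, 2) = 3
depth(h(g(g(h(r, r), n), r), g(n, h(h(n, r), g(r, n))))) = 1 + max(3, 3) = 4
depth(f(h(g(g(h(r, r), n), r), g(n, h(h(n, r), g(r, n)))))) = 1 + depth(h(g(g(h(r, r), n), r), g(n, h(h(n, r), g(r, n))))) = 1 + 4 = 5
depth(h(g(h(f(f(r)), f(g(r, n))), g(n, r)), f(h(g(g(h(r, r), n), r), g(n, h(h(n, r), g(r, n))))))) = 1 + max(4, 5) = 6
depth(f(h(g(h(f(f(r)), f(g(r, n))), g(n, r)), f(h(g(g(h(r, r), n), r), g(n, h(h(n, r), g(r, n)))))))) = 1 + depth(h(g(h(f(f(r)), f(g(r, n))), g(n, r)), f(h(g(g(h(r, r), n), r), g(n, h(h(n, r), g(r, n))))))) = 1 + 6 = 7

7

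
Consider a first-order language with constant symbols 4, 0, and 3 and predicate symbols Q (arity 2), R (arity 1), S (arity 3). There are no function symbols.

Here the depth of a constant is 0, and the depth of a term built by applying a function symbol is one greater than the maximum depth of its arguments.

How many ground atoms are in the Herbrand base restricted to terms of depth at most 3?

First count ground terms of depth ≤ 3.
With no function symbols every ground term is a constant, so there are exactly 3 ground terms at every depth bound.
N_0 = 3
N_1 = 3
N_2 = 3
N_3 = 3
So |H| = 3.
A ground atom is a predicate applied to a tuple of terms from H, so the count is the sum over predicates of |H|^arity:
  Q: 3^2 = 9;  R: 3;  S: 3^3 = 27
Total ground atoms: 9 + 3 + 27 = 39.

39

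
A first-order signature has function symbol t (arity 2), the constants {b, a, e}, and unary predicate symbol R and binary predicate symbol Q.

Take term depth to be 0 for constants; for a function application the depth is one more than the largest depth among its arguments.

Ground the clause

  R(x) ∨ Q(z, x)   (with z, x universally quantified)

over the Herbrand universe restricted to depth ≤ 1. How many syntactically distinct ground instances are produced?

Ground terms of depth ≤ 1:
  If N_k denotes the number of depth-≤k ground terms, the 3 constants give N_0 = 3, and each function symbol of arity r contributes N_{k-1}^r new terms at level k: N_k = 3 + N_{k-1}^2.
  N_0 = 3
  N_1 = 3 + 3^2 = 12
  Explicitly: b, a, e, t(b, b), t(b, a), t(b, e), t(a, b), t(a, a), t(a, e), t(e, b), t(e, a), t(e, e).
So there are 12 ground terms available for substitution.
The clause has 2 distinct variables (z, x), each appearing in the body. In the free term algebra distinct substitutions yield syntactically distinct ground instances.
Number of ground instances = 12^2 = 144.

144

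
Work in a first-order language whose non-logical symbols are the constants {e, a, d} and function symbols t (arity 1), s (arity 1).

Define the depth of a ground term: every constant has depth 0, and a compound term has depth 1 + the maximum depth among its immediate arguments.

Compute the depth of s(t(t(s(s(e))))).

depth(s(e)) = 1 + depth(e) = 1 + 0 = 1
depth(s(s(e))) = 1 + depth(s(e)) = 1 + 1 = 2
depth(t(s(s(e)))) = 1 + depth(s(s(e))) = 1 + 2 = 3
depth(t(t(s(s(e))))) = 1 + depth(t(s(s(e)))) = 1 + 3 = 4
depth(s(t(t(s(s(e)))))) = 1 + depth(t(t(s(s(e))))) = 1 + 4 = 5

5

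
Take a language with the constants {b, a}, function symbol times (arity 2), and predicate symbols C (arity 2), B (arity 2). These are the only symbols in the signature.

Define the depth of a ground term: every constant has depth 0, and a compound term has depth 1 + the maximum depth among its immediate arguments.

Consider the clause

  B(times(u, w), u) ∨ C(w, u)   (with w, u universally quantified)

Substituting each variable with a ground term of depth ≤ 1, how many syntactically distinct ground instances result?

36

Ground terms of depth ≤ 1:
  If N_k denotes the number of depth-≤k ground terms, the 2 constants give N_0 = 2, and each function symbol of arity r contributes N_{k-1}^r new terms at level k: N_k = 2 + N_{k-1}^2.
  N_0 = 2
  N_1 = 2 + 2^2 = 6
  Explicitly: b, a, times(b, b), times(b, a), times(a, b), times(a, a).
So there are 6 ground terms available for substitution.
The clause has 2 distinct variables (w, u), each appearing in the body. In the free term algebra distinct substitutions yield syntactically distinct ground instances.
Number of ground instances = 6^2 = 36.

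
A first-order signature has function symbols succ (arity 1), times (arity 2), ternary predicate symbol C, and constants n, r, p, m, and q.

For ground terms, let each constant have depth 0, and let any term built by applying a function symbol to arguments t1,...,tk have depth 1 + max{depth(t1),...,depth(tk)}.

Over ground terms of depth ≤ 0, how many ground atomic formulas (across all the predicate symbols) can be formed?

125

First count ground terms of depth ≤ 0.
Write N_k for the number of ground terms of depth ≤ k. A term of depth ≤ k is either a constant or a function symbol applied to arguments of depth ≤ k−1, so N_k = 5 + N_{k-1} + N_{k-1}^2.
N_0 = 5
Explicitly: n, r, p, m, q.
So |H| = 5.
For each predicate symbol, the number of ground atoms is |H| raised to its arity; summing:
  C: 5^3 = 125
Total ground atoms: 125.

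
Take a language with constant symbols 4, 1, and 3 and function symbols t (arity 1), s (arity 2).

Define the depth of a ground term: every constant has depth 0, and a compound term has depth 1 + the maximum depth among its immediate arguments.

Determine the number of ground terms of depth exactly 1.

12

Let N_k count ground terms of depth at most k. Each non-constant term of depth ≤ k is some function symbol applied to depth-≤(k−1) arguments, giving N_k = 3 + N_{k-1} + N_{k-1}^2.
N_0 = 3
N_1 = 3 + 3 + 3^2 = 15
Terms of depth exactly 1: N_1 − N_0 = 15 − 3 = 12.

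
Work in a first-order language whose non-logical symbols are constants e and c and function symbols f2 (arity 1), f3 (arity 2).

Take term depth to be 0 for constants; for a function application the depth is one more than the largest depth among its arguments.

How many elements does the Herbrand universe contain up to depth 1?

8

Let N_k = |{terms of depth ≤ k}|. Then N_0 = 2 and N_k = 2 + N_{k-1} + N_{k-1}^2 for k ≥ 1 (one summand per function symbol, arity giving the exponent).
N_0 = 2
N_1 = 2 + 2 + 2^2 = 8
Explicitly: e, c, f2(e), f2(c), f3(e, e), f3(e, c), f3(c, e), f3(c, c).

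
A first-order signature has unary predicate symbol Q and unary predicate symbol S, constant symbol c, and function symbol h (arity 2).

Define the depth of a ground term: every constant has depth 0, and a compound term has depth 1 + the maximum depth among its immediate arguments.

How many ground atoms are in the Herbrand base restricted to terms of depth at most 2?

10

First count ground terms of depth ≤ 2.
Write N_k for the number of ground terms of depth ≤ k. A term of depth ≤ k is either a constant or a function symbol applied to arguments of depth ≤ k−1, so N_k = 1 + N_{k-1}^2.
N_0 = 1
N_1 = 1 + 1^2 = 2
N_2 = 1 + 2^2 = 5
Explicitly: c, h(c, c), h(c, h(c, c)), h(h(c, c), c), h(h(c, c), h(c, c)).
So |H| = 5.
For each predicate symbol, the number of ground atoms is |H| raised to its arity; summing:
  Q: 5;  S: 5
Total ground atoms: 5 + 5 = 10.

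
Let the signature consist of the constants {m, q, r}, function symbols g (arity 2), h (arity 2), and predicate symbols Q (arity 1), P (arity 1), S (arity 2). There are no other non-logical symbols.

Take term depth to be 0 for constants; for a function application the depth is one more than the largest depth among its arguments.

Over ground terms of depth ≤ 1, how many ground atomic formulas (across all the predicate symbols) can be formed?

First count ground terms of depth ≤ 1.
Let N_k = |{terms of depth ≤ k}|. Then N_0 = 3 and N_k = 3 + N_{k-1}^2 + N_{k-1}^2 for k ≥ 1 (one summand per function symbol, arity giving the exponent).
N_0 = 3
N_1 = 3 + 3^2 + 3^2 = 21
So |H| = 21.
A ground atom is a predicate applied to a tuple of terms from H, so the count is the sum over predicates of |H|^arity:
  Q: 21;  P: 21;  S: 21^2 = 441
Total ground atoms: 21 + 21 + 441 = 483.

483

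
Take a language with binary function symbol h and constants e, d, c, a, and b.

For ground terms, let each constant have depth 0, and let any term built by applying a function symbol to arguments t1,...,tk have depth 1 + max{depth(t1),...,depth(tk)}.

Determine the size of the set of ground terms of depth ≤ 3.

If N_k denotes the number of depth-≤k ground terms, the 5 constants give N_0 = 5, and each function symbol of arity r contributes N_{k-1}^r new terms at level k: N_k = 5 + N_{k-1}^2.
N_0 = 5
N_1 = 5 + 5^2 = 30
N_2 = 5 + 30^2 = 905
N_3 = 5 + 905^2 = 819030

819030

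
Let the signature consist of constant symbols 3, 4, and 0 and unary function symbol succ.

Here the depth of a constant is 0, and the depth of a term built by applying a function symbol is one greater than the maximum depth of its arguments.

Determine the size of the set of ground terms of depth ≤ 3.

Let N_k count ground terms of depth at most k. Each non-constant term of depth ≤ k is some function symbol applied to depth-≤(k−1) arguments, giving N_k = 3 + N_{k-1}.
N_0 = 3
N_1 = 3 + 3 = 6
N_2 = 3 + 6 = 9
N_3 = 3 + 9 = 12

12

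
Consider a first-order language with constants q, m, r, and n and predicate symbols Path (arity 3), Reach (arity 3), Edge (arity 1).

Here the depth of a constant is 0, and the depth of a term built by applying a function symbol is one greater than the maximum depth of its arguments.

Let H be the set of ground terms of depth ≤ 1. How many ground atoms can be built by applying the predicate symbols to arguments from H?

First count ground terms of depth ≤ 1.
With no function symbols every ground term is a constant, so there are exactly 4 ground terms at every depth bound.
N_0 = 4
N_1 = 4
So |H| = 4.
For each predicate symbol, the number of ground atoms is |H| raised to its arity; summing:
  Path: 4^3 = 64;  Reach: 4^3 = 64;  Edge: 4
Total ground atoms: 64 + 64 + 4 = 132.

132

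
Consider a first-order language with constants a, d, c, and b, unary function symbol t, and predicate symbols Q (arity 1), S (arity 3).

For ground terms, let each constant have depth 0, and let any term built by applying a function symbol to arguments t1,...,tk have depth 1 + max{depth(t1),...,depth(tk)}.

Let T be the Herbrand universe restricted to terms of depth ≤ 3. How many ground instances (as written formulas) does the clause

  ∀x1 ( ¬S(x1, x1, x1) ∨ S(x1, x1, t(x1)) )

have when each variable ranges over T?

Ground terms of depth ≤ 3:
  Count level by level. With function symbols t/1, the terms of depth ≤ k are the 4 constants together with each function applied to depth-≤(k−1) tuples, so N_k = 4 + N_{k-1}.
  N_0 = 4
  N_1 = 4 + 4 = 8
  N_2 = 4 + 8 = 12
  N_3 = 4 + 12 = 16
So there are 16 ground terms available for substitution.
The variable x1 ranges independently over the available ground terms, and distinct assignments produce distinct instances.
Number of ground instances = 16.

16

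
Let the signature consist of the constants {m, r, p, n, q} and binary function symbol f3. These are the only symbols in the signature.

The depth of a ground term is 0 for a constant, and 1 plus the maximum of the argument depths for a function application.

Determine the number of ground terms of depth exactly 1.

25

Let N_k = |{terms of depth ≤ k}|. Then N_0 = 5 and N_k = 5 + N_{k-1}^2 for k ≥ 1 (one summand per function symbol, arity giving the exponent).
N_0 = 5
N_1 = 5 + 5^2 = 30
Terms of depth exactly 1: N_1 − N_0 = 30 − 5 = 25.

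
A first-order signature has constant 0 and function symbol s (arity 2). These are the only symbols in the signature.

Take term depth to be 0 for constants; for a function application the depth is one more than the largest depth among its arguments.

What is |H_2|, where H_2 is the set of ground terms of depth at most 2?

Write N_k for the number of ground terms of depth ≤ k. A term of depth ≤ k is either a constant or a function symbol applied to arguments of depth ≤ k−1, so N_k = 1 + N_{k-1}^2.
N_0 = 1
N_1 = 1 + 1^2 = 2
N_2 = 1 + 2^2 = 5
Explicitly: 0, s(0, 0), s(0, s(0, 0)), s(s(0, 0), 0), s(s(0, 0), s(0, 0)).

5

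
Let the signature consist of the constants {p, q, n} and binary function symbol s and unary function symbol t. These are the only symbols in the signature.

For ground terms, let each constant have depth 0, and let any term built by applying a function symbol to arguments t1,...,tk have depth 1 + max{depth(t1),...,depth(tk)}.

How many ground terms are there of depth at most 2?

Count level by level. With function symbols s/2, t/1, the terms of depth ≤ k are the 3 constants together with each function applied to depth-≤(k−1) tuples, so N_k = 3 + N_{k-1}^2 + N_{k-1}.
N_0 = 3
N_1 = 3 + 3^2 + 3 = 15
N_2 = 3 + 15^2 + 15 = 243

243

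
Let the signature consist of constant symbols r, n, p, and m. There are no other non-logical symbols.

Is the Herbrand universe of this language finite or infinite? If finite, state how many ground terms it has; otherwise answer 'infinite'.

There are no function symbols, so every ground term is one of the 4 constants.
The Herbrand universe is {r, n, p, m}, which is finite with 4 elements.

4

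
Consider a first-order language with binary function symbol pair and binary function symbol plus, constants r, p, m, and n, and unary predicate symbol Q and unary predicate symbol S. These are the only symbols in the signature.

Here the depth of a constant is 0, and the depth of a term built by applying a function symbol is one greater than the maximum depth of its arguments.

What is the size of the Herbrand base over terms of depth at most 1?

72

First count ground terms of depth ≤ 1.
Let N_k count ground terms of depth at most k. Each non-constant term of depth ≤ k is some function symbol applied to depth-≤(k−1) arguments, giving N_k = 4 + N_{k-1}^2 + N_{k-1}^2.
N_0 = 4
N_1 = 4 + 4^2 + 4^2 = 36
So |H| = 36.
A ground atom is a predicate applied to a tuple of terms from H, so the count is the sum over predicates of |H|^arity:
  Q: 36;  S: 36
Total ground atoms: 36 + 36 = 72.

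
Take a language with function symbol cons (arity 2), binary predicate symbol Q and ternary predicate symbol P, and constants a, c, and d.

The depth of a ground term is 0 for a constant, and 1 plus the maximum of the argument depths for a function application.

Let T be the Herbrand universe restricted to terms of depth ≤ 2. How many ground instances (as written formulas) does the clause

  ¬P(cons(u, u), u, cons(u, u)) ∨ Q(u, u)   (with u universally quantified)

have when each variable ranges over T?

147

Ground terms of depth ≤ 2:
  Count level by level. With function symbols cons/2, the terms of depth ≤ k are the 3 constants together with each function applied to depth-≤(k−1) tuples, so N_k = 3 + N_{k-1}^2.
  N_0 = 3
  N_1 = 3 + 3^2 = 12
  N_2 = 3 + 12^2 = 147
So there are 147 ground terms available for substitution.
The variable u ranges independently over the available ground terms, and distinct assignments produce distinct instances.
Number of ground instances = 147.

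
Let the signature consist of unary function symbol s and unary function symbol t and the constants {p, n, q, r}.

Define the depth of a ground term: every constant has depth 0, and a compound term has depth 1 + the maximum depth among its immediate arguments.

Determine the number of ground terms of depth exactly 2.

16

Let N_k = |{terms of depth ≤ k}|. Then N_0 = 4 and N_k = 4 + N_{k-1} + N_{k-1} for k ≥ 1 (one summand per function symbol, arity giving the exponent).
N_0 = 4
N_1 = 4 + 4 + 4 = 12
N_2 = 4 + 12 + 12 = 28
Terms of depth exactly 2: N_2 − N_1 = 28 − 12 = 16.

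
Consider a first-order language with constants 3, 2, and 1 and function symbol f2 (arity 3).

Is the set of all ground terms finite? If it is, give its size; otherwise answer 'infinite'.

infinite

The signature has at least one function symbol (f2, arity 3) and at least one constant (3).
Iterating f2 gives infinitely many distinct ground terms: 3, f2(3, 3, 3), f2(f2(3, 3, 3), f2(3, 3, 3), f2(3, 3, 3)), ...
So the Herbrand universe is infinite.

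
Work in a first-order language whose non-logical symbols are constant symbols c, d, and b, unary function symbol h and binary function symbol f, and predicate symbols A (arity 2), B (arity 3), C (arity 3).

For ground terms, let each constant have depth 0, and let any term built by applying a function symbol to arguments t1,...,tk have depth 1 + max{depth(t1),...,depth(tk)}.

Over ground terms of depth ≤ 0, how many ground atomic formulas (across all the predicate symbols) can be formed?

63

First count ground terms of depth ≤ 0.
Write N_k for the number of ground terms of depth ≤ k. A term of depth ≤ k is either a constant or a function symbol applied to arguments of depth ≤ k−1, so N_k = 3 + N_{k-1} + N_{k-1}^2.
N_0 = 3
Explicitly: c, d, b.
So |H| = 3.
Each predicate of arity r yields |H|^r ground atoms (one per choice of an r-tuple from H):
  A: 3^2 = 9;  B: 3^3 = 27;  C: 3^3 = 27
Total ground atoms: 9 + 27 + 27 = 63.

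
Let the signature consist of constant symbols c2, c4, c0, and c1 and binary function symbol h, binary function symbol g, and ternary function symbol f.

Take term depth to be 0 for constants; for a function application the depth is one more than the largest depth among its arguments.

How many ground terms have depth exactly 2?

Let N_k = |{terms of depth ≤ k}|. Then N_0 = 4 and N_k = 4 + N_{k-1}^2 + N_{k-1}^2 + N_{k-1}^3 for k ≥ 1 (one summand per function symbol, arity giving the exponent).
N_0 = 4
N_1 = 4 + 4^2 + 4^2 + 4^3 = 100
N_2 = 4 + 100^2 + 100^2 + 100^3 = 1020004
Terms of depth exactly 2: N_2 − N_1 = 1020004 − 100 = 1019904.

1019904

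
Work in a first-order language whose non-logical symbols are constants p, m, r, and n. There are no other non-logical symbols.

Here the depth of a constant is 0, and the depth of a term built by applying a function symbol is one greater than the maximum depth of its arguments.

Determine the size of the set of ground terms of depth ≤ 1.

With no function symbols every ground term is a constant, so there are exactly 4 ground terms at every depth bound.
N_0 = 4
N_1 = 4
Explicitly: p, m, r, n.

4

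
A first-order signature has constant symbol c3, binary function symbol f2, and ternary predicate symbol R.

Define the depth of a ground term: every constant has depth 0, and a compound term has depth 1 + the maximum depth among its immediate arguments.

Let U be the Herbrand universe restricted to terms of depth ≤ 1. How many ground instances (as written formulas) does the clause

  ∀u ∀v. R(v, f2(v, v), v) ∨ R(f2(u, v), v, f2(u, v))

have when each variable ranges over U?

4

Ground terms of depth ≤ 1:
  If N_k denotes the number of depth-≤k ground terms, the 1 constant gives N_0 = 1, and each function symbol of arity r contributes N_{k-1}^r new terms at level k: N_k = 1 + N_{k-1}^2.
  N_0 = 1
  N_1 = 1 + 1^2 = 2
  Explicitly: c3, f2(c3, c3).
So there are 2 ground terms available for substitution.
The clause has 2 distinct variables (u, v), each appearing in the body. In the free term algebra distinct substitutions yield syntactically distinct ground instances.
Number of ground instances = 2^2 = 4.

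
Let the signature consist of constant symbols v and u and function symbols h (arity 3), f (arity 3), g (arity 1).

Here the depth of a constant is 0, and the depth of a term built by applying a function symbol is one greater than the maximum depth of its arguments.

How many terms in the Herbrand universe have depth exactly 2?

16002

Let N_k = |{terms of depth ≤ k}|. Then N_0 = 2 and N_k = 2 + N_{k-1}^3 + N_{k-1}^3 + N_{k-1} for k ≥ 1 (one summand per function symbol, arity giving the exponent).
N_0 = 2
N_1 = 2 + 2^3 + 2^3 + 2 = 20
N_2 = 2 + 20^3 + 20^3 + 20 = 16022
Terms of depth exactly 2: N_2 − N_1 = 16022 − 20 = 16002.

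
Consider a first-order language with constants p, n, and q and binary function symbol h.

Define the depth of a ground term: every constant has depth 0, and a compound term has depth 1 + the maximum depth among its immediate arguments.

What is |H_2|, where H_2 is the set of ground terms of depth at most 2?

Count level by level. With function symbols h/2, the terms of depth ≤ k are the 3 constants together with each function applied to depth-≤(k−1) tuples, so N_k = 3 + N_{k-1}^2.
N_0 = 3
N_1 = 3 + 3^2 = 12
N_2 = 3 + 12^2 = 147

147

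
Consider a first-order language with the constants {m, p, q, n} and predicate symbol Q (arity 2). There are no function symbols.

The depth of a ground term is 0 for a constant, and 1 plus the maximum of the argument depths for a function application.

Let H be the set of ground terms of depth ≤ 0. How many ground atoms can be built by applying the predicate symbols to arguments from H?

First count ground terms of depth ≤ 0.
With no function symbols every ground term is a constant, so there are exactly 4 ground terms at every depth bound.
N_0 = 4
So |H| = 4.
Ground atoms are formed by filling each argument slot of a predicate with a term from H, so an r-ary predicate gives |H|^r atoms:
  Q: 4^2 = 16
Total ground atoms: 16.

16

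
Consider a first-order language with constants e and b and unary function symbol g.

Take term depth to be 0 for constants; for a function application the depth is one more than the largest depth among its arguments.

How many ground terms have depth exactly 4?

Count level by level. With function symbols g/1, the terms of depth ≤ k are the 2 constants together with each function applied to depth-≤(k−1) tuples, so N_k = 2 + N_{k-1}.
N_0 = 2
N_1 = 2 + 2 = 4
N_2 = 2 + 4 = 6
N_3 = 2 + 6 = 8
N_4 = 2 + 8 = 10
Terms of depth exactly 4: N_4 − N_3 = 10 − 8 = 2.

2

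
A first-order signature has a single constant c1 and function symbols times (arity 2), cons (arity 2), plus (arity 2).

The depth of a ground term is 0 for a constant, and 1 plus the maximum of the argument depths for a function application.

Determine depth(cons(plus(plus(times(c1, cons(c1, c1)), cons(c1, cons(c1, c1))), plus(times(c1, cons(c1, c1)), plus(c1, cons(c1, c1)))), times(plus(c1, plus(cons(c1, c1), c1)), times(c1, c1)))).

depth(cons(c1, c1)) = 1 + max(0, 0) = 1
depth(times(c1, cons(c1, c1))) = 1 + max(0, 1) = 2
depth(cons(c1, cons(c1, c1))) = 1 + max(0, 1) = 2
depth(plus(times(c1, cons(c1, c1)), cons(c1, cons(c1, c1)))) = 1 + max(2, 2) = 3
depth(plus(c1, cons(c1, c1))) = 1 + max(0, 1) = 2
depth(plus(times(c1, cons(c1, c1)), plus(c1, cons(c1, c1)))) = 1 + max(2, 2) = 3
depth(plus(plus(times(c1, cons(c1, c1)), cons(c1, cons(c1, c1))), plus(times(c1, cons(c1, c1)), plus(c1, cons(c1, c1))))) = 1 + max(3, 3) = 4
depth(plus(cons(c1, c1), c1)) = 1 + max(1, 0) = 2
depth(plus(c1, plus(cons(c1, c1), c1))) = 1 + max(0, 2) = 3
depth(times(c1, c1)) = 1 + max(0, 0) = 1
depth(times(plus(c1, plus(cons(c1, c1), c1)), times(c1, c1))) = 1 + max(3, 1) = 4
depth(cons(plus(plus(times(c1, cons(c1, c1)), cons(c1, cons(c1, c1))), plus(times(c1, cons(c1, c1)), plus(c1, cons(c1, c1)))), times(plus(c1, plus(cons(c1, c1), c1)), times(c1, c1)))) = 1 + max(4, 4) = 5

5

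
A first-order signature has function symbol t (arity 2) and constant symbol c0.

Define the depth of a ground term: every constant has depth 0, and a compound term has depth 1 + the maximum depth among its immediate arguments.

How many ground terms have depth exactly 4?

651

Let N_k = |{terms of depth ≤ k}|. Then N_0 = 1 and N_k = 1 + N_{k-1}^2 for k ≥ 1 (one summand per function symbol, arity giving the exponent).
N_0 = 1
N_1 = 1 + 1^2 = 2
N_2 = 1 + 2^2 = 5
N_3 = 1 + 5^2 = 26
N_4 = 1 + 26^2 = 677
Terms of depth exactly 4: N_4 − N_3 = 677 − 26 = 651.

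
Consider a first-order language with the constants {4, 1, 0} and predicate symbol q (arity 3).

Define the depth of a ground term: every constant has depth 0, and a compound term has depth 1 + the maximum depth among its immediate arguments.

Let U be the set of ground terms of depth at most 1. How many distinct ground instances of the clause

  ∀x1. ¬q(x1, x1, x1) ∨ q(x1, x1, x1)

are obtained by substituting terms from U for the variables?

3

Ground terms of depth ≤ 1:
  With no function symbols every ground term is a constant, so there are exactly 3 ground terms at every depth bound.
  N_0 = 3
  N_1 = 3
  Explicitly: 4, 1, 0.
So there are 3 ground terms available for substitution.
The body mentions the single quantified variable x1; since ground terms form a free algebra, no two substitutions collapse to the same formula.
Number of ground instances = 3.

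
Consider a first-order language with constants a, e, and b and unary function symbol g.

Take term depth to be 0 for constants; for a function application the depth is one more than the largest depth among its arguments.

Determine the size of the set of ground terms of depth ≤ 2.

Let N_k count ground terms of depth at most k. Each non-constant term of depth ≤ k is some function symbol applied to depth-≤(k−1) arguments, giving N_k = 3 + N_{k-1}.
N_0 = 3
N_1 = 3 + 3 = 6
N_2 = 3 + 6 = 9

9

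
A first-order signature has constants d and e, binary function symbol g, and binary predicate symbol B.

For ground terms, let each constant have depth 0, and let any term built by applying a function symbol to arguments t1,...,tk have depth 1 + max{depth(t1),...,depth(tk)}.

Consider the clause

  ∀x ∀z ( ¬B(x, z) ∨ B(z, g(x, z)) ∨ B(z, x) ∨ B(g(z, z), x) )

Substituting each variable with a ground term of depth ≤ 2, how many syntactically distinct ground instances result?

Ground terms of depth ≤ 2:
  Write N_k for the number of ground terms of depth ≤ k. A term of depth ≤ k is either a constant or a function symbol applied to arguments of depth ≤ k−1, so N_k = 2 + N_{k-1}^2.
  N_0 = 2
  N_1 = 2 + 2^2 = 6
  N_2 = 2 + 6^2 = 38
So there are 38 ground terms available for substitution.
The body mentions every one of the 2 quantified variables; since ground terms form a free algebra, no two substitutions collapse to the same formula.
Number of ground instances = 38^2 = 1444.

1444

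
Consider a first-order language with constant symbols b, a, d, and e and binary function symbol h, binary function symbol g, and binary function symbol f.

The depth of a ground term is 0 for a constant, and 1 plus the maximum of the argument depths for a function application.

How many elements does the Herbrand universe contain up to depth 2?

Let N_k = |{terms of depth ≤ k}|. Then N_0 = 4 and N_k = 4 + N_{k-1}^2 + N_{k-1}^2 + N_{k-1}^2 for k ≥ 1 (one summand per function symbol, arity giving the exponent).
N_0 = 4
N_1 = 4 + 4^2 + 4^2 + 4^2 = 52
N_2 = 4 + 52^2 + 52^2 + 52^2 = 8116

8116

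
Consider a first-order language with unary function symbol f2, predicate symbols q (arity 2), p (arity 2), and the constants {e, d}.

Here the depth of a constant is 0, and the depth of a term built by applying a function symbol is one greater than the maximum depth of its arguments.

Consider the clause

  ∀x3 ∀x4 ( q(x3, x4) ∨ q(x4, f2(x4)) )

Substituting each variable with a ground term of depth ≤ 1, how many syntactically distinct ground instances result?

Ground terms of depth ≤ 1:
  Let N_k = |{terms of depth ≤ k}|. Then N_0 = 2 and N_k = 2 + N_{k-1} for k ≥ 1 (one summand per function symbol, arity giving the exponent).
  N_0 = 2
  N_1 = 2 + 2 = 4
  Explicitly: e, d, f2(e), f2(d).
So there are 4 ground terms available for substitution.
The body mentions every one of the 2 quantified variables; since ground terms form a free algebra, no two substitutions collapse to the same formula.
Number of ground instances = 4^2 = 16.

16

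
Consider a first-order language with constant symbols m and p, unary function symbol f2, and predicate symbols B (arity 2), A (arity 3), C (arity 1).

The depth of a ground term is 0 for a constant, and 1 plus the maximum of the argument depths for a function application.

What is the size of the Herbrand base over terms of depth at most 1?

84

First count ground terms of depth ≤ 1.
If N_k denotes the number of depth-≤k ground terms, the 2 constants give N_0 = 2, and each function symbol of arity r contributes N_{k-1}^r new terms at level k: N_k = 2 + N_{k-1}.
N_0 = 2
N_1 = 2 + 2 = 4
So |H| = 4.
A ground atom is a predicate applied to a tuple of terms from H, so the count is the sum over predicates of |H|^arity:
  B: 4^2 = 16;  A: 4^3 = 64;  C: 4
Total ground atoms: 16 + 64 + 4 = 84.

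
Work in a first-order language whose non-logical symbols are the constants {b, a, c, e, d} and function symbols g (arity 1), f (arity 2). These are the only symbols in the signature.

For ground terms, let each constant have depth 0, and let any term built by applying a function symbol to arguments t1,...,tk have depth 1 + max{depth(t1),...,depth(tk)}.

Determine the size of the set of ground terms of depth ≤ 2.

1265

Let N_k = |{terms of depth ≤ k}|. Then N_0 = 5 and N_k = 5 + N_{k-1} + N_{k-1}^2 for k ≥ 1 (one summand per function symbol, arity giving the exponent).
N_0 = 5
N_1 = 5 + 5 + 5^2 = 35
N_2 = 5 + 35 + 35^2 = 1265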